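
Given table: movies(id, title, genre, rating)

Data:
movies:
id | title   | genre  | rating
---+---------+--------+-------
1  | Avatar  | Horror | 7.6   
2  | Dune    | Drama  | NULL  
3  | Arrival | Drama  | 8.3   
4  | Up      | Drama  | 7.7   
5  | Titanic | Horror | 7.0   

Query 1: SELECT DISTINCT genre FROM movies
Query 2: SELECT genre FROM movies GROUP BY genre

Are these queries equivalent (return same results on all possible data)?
Yes, equivalent

Both queries return: [('Drama',), ('Horror',)]

Reason: Both get unique genres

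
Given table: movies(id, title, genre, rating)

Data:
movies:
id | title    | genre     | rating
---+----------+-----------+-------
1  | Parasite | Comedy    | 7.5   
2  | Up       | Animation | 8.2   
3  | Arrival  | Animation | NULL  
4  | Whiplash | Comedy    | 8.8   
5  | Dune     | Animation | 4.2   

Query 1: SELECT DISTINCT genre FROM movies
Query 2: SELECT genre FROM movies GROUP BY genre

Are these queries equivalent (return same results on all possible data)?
Yes, equivalent

Both queries return: [('Animation',), ('Comedy',)]

Reason: Both get unique genres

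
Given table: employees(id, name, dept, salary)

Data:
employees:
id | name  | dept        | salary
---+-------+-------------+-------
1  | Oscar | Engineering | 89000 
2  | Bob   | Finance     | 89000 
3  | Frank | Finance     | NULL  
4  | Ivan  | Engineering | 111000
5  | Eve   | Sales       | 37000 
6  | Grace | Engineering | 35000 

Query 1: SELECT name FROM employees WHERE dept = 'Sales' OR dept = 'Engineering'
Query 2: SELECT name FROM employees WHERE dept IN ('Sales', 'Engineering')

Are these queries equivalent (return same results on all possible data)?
Yes, equivalent

Both queries return: [('Eve',), ('Grace',), ('Ivan',), ('Oscar',)]

Reason: OR vs IN are equivalent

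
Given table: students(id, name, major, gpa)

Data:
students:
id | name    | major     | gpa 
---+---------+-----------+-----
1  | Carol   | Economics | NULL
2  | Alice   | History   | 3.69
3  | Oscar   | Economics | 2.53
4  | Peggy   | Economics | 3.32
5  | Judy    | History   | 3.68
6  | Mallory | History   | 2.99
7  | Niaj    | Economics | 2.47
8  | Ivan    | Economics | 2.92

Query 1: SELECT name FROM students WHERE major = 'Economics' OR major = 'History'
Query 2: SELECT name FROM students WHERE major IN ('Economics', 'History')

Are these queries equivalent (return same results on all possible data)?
Yes, equivalent

Both queries return: [('Alice',), ('Carol',), ('Ivan',), ('Judy',), ('Mallory',), ('Niaj',), ('Oscar',), ('Peggy',)]

Reason: OR vs IN are equivalent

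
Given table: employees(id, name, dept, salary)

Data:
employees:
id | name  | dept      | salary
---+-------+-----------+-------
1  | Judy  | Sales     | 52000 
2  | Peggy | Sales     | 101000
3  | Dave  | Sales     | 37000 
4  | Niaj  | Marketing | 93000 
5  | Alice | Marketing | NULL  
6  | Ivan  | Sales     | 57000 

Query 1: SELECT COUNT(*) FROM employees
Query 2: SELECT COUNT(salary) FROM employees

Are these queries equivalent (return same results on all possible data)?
No, not equivalent

Query 1 returns: [(6,)]
Query 2 returns: [(5,)]

Reason: COUNT(*) includes NULLs, COUNT(column) excludes them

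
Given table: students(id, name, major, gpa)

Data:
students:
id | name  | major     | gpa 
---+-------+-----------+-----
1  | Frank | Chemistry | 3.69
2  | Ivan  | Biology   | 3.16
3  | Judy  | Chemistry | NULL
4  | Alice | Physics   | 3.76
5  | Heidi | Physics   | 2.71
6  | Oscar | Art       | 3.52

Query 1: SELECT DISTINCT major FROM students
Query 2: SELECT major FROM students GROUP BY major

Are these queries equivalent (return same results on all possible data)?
Yes, equivalent

Both queries return: [('Art',), ('Biology',), ('Chemistry',), ('Physics',)]

Reason: Both get unique majors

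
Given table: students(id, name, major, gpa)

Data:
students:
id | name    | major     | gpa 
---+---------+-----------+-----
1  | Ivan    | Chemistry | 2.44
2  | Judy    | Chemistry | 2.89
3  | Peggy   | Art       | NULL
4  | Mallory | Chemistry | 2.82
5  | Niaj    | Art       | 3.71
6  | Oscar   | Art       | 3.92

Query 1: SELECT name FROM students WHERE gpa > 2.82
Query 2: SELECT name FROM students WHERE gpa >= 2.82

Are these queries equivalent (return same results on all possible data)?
No, not equivalent

Query 1 returns: [('Judy',), ('Niaj',), ('Oscar',)]
Query 2 returns: [('Judy',), ('Mallory',), ('Niaj',), ('Oscar',)]

Reason: > vs >= gives different results when gpa = 2.82 exists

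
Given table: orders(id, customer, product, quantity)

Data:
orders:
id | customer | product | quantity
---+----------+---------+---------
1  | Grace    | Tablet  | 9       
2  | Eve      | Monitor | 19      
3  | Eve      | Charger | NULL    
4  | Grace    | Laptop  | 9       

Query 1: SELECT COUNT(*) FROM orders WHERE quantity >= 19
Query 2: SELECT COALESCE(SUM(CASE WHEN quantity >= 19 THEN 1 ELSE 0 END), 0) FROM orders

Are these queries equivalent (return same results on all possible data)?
Yes, equivalent

Both queries return: [(1,)]

Reason: COUNT with WHERE vs conditional SUM (COALESCE handles empty-table NULL)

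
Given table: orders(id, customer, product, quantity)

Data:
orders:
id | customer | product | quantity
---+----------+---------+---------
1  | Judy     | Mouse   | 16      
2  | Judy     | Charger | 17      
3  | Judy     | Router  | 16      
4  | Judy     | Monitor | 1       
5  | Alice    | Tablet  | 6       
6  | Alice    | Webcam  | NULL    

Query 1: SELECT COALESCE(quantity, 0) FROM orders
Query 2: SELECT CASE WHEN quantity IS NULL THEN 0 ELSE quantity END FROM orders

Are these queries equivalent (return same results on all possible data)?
Yes, equivalent

Both queries return: [(0,), (1,), (6,), (16,), (16,), (17,)]

Reason: COALESCE vs CASE for NULL handling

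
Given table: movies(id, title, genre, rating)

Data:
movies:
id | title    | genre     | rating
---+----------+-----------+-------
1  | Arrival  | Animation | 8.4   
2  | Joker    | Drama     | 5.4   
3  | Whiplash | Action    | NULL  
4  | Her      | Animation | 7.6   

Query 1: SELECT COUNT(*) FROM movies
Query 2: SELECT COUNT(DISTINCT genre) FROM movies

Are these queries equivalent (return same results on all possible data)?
No, not equivalent

Query 1 returns: [(4,)]
Query 2 returns: [(3,)]

Reason: COUNT(*) counts rows, COUNT(DISTINCT genre) counts unique genres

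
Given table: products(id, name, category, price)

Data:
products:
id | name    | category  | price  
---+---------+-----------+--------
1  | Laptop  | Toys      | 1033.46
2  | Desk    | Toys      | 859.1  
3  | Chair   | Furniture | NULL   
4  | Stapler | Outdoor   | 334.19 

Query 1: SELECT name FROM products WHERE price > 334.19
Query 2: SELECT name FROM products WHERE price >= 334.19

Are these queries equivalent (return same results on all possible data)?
No, not equivalent

Query 1 returns: [('Laptop',), ('Desk',)]
Query 2 returns: [('Laptop',), ('Desk',), ('Stapler',)]

Reason: > vs >= gives different results when price = 334.19 exists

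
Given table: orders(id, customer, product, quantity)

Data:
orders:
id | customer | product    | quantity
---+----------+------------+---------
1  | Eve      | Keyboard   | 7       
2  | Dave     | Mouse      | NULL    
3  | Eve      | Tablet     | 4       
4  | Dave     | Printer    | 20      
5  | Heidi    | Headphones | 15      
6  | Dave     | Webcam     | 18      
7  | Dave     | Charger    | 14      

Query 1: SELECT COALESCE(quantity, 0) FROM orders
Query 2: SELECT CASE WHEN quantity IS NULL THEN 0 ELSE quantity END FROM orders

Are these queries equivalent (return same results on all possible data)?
Yes, equivalent

Both queries return: [(0,), (4,), (7,), (14,), (15,), (18,), (20,)]

Reason: COALESCE vs CASE for NULL handling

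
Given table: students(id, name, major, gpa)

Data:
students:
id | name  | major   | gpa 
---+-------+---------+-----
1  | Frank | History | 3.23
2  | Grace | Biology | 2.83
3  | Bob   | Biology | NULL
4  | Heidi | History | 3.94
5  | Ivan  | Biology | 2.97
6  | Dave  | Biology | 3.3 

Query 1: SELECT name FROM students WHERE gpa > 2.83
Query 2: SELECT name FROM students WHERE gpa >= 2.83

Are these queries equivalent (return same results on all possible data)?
No, not equivalent

Query 1 returns: [('Frank',), ('Heidi',), ('Ivan',), ('Dave',)]
Query 2 returns: [('Frank',), ('Grace',), ('Heidi',), ('Ivan',), ('Dave',)]

Reason: > vs >= gives different results when gpa = 2.83 exists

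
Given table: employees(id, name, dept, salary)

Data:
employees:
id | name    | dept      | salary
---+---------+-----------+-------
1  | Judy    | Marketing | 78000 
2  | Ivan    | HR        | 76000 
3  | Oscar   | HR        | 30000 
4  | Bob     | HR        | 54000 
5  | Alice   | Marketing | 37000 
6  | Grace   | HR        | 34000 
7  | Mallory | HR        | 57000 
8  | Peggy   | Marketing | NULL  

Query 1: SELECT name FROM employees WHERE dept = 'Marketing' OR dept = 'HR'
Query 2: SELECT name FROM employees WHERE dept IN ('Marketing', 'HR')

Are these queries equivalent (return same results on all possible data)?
Yes, equivalent

Both queries return: [('Alice',), ('Bob',), ('Grace',), ('Ivan',), ('Judy',), ('Mallory',), ('Oscar',), ('Peggy',)]

Reason: OR vs IN are equivalent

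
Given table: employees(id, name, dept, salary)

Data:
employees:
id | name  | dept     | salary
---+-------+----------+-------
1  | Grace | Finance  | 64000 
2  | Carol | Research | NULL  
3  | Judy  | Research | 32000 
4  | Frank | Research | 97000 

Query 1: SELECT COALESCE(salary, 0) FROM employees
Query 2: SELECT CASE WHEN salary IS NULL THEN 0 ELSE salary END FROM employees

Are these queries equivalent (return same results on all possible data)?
Yes, equivalent

Both queries return: [(0,), (32000,), (64000,), (97000,)]

Reason: COALESCE vs CASE for NULL handling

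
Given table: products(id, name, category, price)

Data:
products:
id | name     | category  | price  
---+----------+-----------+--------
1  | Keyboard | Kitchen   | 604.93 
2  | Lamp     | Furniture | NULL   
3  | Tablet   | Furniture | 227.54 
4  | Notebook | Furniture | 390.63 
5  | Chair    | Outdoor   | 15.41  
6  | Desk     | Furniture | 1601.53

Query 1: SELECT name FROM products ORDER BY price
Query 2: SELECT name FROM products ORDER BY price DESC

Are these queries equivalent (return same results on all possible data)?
No, not equivalent

Query 1 returns: [('Lamp',), ('Chair',), ('Tablet',), ('Notebook',), ('Keyboard',), ('Desk',)]
Query 2 returns: [('Desk',), ('Keyboard',), ('Notebook',), ('Tablet',), ('Chair',), ('Lamp',)]

Reason: ASC vs DESC gives opposite ordering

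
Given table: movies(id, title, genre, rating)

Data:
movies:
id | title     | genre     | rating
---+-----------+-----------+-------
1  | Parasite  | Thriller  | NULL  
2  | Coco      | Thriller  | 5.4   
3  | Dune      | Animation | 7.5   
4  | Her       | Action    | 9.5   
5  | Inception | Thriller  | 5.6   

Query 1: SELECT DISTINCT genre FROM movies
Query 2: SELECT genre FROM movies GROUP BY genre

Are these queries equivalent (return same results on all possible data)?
Yes, equivalent

Both queries return: [('Action',), ('Animation',), ('Thriller',)]

Reason: Both get unique genres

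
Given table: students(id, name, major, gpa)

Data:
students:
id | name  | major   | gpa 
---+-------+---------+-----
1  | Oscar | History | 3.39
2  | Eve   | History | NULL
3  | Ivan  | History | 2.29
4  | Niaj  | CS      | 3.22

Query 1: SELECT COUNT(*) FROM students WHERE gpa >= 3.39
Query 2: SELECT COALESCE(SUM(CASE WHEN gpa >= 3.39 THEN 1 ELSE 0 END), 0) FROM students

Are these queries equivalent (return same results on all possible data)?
Yes, equivalent

Both queries return: [(1,)]

Reason: COUNT with WHERE vs conditional SUM (COALESCE handles empty-table NULL)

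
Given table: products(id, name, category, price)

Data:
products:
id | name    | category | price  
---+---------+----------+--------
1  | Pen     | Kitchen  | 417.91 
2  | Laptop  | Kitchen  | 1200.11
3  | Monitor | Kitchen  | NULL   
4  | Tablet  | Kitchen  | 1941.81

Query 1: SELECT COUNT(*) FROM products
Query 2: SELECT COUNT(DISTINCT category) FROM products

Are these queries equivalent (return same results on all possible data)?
No, not equivalent

Query 1 returns: [(4,)]
Query 2 returns: [(1,)]

Reason: COUNT(*) counts rows, COUNT(DISTINCT category) counts unique categorys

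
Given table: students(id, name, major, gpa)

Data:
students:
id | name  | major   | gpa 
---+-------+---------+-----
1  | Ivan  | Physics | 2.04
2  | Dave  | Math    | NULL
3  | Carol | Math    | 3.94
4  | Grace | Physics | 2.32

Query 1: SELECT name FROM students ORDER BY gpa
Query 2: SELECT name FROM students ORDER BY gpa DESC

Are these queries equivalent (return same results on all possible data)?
No, not equivalent

Query 1 returns: [('Dave',), ('Ivan',), ('Grace',), ('Carol',)]
Query 2 returns: [('Carol',), ('Grace',), ('Ivan',), ('Dave',)]

Reason: ASC vs DESC gives opposite ordering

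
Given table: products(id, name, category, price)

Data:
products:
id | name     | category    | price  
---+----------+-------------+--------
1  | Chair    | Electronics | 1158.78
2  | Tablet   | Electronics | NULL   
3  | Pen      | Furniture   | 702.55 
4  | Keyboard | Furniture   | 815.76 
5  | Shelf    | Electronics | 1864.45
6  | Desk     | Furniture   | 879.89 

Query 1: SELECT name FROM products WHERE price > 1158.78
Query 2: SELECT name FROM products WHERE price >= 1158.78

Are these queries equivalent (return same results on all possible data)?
No, not equivalent

Query 1 returns: [('Shelf',)]
Query 2 returns: [('Chair',), ('Shelf',)]

Reason: > vs >= gives different results when price = 1158.78 exists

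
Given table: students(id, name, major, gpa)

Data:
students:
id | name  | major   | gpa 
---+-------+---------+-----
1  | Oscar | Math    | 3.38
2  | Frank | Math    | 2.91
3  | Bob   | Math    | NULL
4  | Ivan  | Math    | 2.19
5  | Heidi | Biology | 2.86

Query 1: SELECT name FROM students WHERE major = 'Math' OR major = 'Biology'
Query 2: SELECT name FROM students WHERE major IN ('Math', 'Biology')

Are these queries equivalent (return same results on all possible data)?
Yes, equivalent

Both queries return: [('Bob',), ('Frank',), ('Heidi',), ('Ivan',), ('Oscar',)]

Reason: OR vs IN are equivalent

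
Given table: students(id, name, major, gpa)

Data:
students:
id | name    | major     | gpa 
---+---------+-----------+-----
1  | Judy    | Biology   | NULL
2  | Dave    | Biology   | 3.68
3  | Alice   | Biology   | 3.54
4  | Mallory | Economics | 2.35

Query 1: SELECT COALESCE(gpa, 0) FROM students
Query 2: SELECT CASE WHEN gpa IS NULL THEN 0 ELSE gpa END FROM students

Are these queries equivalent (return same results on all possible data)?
Yes, equivalent

Both queries return: [(0,), (2.35,), (3.54,), (3.68,)]

Reason: COALESCE vs CASE for NULL handling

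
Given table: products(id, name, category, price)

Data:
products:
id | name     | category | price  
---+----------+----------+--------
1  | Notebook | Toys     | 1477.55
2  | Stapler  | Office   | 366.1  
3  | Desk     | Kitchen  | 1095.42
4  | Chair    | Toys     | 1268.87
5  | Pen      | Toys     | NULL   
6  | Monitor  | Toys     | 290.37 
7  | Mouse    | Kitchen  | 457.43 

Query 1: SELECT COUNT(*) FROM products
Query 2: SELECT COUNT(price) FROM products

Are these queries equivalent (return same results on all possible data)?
No, not equivalent

Query 1 returns: [(7,)]
Query 2 returns: [(6,)]

Reason: COUNT(*) includes NULLs, COUNT(column) excludes them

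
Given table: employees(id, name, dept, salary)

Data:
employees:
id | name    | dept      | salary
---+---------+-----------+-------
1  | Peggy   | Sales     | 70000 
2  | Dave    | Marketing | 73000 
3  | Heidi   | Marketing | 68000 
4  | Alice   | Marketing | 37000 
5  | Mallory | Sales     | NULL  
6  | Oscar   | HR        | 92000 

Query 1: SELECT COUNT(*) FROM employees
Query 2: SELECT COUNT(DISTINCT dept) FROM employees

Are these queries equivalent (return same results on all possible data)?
No, not equivalent

Query 1 returns: [(6,)]
Query 2 returns: [(3,)]

Reason: COUNT(*) counts rows, COUNT(DISTINCT dept) counts unique depts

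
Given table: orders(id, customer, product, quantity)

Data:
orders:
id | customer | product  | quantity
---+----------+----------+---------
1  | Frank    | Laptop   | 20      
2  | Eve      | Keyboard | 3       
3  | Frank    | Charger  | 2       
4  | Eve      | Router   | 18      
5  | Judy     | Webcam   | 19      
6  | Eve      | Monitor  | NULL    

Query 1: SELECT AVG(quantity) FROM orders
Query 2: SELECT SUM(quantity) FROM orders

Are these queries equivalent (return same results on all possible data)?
No, not equivalent

Query 1 returns: [(12.4,)]
Query 2 returns: [(62,)]

Reason: AVG vs SUM give different aggregate values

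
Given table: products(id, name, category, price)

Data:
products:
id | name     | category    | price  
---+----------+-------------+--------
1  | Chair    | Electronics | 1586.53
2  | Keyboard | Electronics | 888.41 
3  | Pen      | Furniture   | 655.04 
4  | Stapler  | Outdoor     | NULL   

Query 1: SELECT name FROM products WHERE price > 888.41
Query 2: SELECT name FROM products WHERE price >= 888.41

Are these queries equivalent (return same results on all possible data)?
No, not equivalent

Query 1 returns: [('Chair',)]
Query 2 returns: [('Chair',), ('Keyboard',)]

Reason: > vs >= gives different results when price = 888.41 exists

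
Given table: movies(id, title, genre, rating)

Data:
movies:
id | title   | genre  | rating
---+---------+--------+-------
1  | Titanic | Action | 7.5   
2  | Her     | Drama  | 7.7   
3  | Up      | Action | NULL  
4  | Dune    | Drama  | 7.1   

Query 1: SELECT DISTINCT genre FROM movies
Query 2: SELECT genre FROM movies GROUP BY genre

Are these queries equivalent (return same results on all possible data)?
Yes, equivalent

Both queries return: [('Action',), ('Drama',)]

Reason: Both get unique genres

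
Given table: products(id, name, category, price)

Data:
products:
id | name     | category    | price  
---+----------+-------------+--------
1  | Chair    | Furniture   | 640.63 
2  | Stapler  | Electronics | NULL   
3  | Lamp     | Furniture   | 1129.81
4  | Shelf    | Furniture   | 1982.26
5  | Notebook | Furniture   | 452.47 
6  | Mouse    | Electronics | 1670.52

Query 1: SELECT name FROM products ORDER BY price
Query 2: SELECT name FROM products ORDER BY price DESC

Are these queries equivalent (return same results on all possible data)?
No, not equivalent

Query 1 returns: [('Stapler',), ('Notebook',), ('Chair',), ('Lamp',), ('Mouse',), ('Shelf',)]
Query 2 returns: [('Shelf',), ('Mouse',), ('Lamp',), ('Chair',), ('Notebook',), ('Stapler',)]

Reason: ASC vs DESC gives opposite ordering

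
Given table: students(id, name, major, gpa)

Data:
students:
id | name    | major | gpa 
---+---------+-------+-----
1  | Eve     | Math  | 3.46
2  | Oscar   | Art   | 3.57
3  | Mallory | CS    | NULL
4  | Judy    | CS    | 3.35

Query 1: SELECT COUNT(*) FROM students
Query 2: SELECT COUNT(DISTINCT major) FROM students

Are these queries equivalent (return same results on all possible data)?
No, not equivalent

Query 1 returns: [(4,)]
Query 2 returns: [(3,)]

Reason: COUNT(*) counts rows, COUNT(DISTINCT major) counts unique majors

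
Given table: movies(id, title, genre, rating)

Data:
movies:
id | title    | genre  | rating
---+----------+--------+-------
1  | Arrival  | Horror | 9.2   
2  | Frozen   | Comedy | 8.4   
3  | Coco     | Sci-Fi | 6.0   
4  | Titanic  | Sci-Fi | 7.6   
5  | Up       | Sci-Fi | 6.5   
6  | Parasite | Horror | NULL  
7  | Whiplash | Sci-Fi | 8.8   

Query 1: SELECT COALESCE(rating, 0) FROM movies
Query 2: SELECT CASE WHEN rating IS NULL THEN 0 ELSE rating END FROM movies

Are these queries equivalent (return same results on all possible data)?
Yes, equivalent

Both queries return: [(0,), (6.0,), (6.5,), (7.6,), (8.4,), (8.8,), (9.2,)]

Reason: COALESCE vs CASE for NULL handling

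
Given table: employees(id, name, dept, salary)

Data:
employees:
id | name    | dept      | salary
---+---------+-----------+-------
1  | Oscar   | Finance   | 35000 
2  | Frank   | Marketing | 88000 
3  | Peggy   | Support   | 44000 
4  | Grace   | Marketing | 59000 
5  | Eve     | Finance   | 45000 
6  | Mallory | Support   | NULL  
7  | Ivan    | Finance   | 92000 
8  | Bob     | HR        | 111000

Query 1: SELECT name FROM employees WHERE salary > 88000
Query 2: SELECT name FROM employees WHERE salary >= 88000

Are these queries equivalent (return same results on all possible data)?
No, not equivalent

Query 1 returns: [('Ivan',), ('Bob',)]
Query 2 returns: [('Frank',), ('Ivan',), ('Bob',)]

Reason: > vs >= gives different results when salary = 88000 exists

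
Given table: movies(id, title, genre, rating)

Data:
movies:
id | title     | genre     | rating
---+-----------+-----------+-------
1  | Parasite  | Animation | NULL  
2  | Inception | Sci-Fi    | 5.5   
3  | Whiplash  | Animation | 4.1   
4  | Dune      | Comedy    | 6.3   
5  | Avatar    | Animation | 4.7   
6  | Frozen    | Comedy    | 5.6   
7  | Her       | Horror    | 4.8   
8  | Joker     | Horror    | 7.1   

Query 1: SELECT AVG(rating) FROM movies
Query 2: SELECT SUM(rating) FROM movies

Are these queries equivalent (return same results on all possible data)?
No, not equivalent

Query 1 returns: [(5.442857142857143,)]
Query 2 returns: [(38.1,)]

Reason: AVG vs SUM give different aggregate values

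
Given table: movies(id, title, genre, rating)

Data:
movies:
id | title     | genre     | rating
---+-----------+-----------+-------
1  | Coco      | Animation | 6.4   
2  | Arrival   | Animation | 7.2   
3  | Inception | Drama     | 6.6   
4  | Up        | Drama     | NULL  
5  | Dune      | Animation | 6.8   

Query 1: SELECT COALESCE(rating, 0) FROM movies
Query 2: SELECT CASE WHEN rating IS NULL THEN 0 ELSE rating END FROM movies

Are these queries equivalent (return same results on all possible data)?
Yes, equivalent

Both queries return: [(0,), (6.4,), (6.6,), (6.8,), (7.2,)]

Reason: COALESCE vs CASE for NULL handling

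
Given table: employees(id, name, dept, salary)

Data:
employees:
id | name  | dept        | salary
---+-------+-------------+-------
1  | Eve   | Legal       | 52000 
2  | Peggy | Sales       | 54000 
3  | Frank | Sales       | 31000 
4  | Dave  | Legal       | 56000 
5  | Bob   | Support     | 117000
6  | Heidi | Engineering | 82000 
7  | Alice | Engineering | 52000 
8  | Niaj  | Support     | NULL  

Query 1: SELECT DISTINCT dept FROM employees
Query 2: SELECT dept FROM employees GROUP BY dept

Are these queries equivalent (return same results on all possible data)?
Yes, equivalent

Both queries return: [('Engineering',), ('Legal',), ('Sales',), ('Support',)]

Reason: Both get unique depts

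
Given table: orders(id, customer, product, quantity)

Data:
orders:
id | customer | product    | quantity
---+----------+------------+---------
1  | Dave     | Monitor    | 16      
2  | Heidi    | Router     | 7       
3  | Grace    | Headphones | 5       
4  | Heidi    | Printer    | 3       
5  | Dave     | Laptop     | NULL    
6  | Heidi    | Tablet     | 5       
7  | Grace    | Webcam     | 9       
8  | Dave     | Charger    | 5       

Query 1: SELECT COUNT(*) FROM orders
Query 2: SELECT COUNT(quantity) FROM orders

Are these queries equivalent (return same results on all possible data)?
No, not equivalent

Query 1 returns: [(8,)]
Query 2 returns: [(7,)]

Reason: COUNT(*) includes NULLs, COUNT(column) excludes them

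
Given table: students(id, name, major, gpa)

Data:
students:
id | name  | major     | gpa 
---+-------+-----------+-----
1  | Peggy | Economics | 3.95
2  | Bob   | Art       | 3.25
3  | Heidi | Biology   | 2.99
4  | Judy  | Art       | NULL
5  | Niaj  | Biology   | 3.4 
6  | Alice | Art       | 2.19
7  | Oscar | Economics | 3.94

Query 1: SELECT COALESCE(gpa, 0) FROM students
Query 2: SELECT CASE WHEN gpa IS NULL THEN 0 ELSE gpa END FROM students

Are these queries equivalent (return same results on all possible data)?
Yes, equivalent

Both queries return: [(0,), (2.19,), (2.99,), (3.25,), (3.4,), (3.94,), (3.95,)]

Reason: COALESCE vs CASE for NULL handling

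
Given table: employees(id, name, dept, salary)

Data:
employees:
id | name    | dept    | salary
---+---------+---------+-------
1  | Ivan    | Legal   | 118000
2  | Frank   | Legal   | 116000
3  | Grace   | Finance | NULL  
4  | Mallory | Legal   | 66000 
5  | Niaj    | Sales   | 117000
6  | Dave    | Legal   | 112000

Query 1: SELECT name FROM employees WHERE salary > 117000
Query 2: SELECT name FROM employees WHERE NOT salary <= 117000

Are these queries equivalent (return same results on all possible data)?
Yes, equivalent

Both queries return: [('Ivan',)]

Reason: Both filter salary > 117000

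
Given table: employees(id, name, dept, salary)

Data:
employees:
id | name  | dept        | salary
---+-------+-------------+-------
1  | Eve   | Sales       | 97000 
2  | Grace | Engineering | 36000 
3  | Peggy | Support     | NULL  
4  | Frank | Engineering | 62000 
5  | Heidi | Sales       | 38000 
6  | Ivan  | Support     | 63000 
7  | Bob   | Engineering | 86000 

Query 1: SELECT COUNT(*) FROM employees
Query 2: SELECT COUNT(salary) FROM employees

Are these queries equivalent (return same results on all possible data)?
No, not equivalent

Query 1 returns: [(7,)]
Query 2 returns: [(6,)]

Reason: COUNT(*) includes NULLs, COUNT(column) excludes them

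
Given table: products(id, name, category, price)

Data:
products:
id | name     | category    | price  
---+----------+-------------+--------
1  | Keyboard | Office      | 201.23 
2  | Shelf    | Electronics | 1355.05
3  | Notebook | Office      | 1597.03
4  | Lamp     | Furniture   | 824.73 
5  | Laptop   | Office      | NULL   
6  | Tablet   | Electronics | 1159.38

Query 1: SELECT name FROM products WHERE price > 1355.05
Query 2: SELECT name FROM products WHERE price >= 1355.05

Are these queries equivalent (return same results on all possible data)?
No, not equivalent

Query 1 returns: [('Notebook',)]
Query 2 returns: [('Shelf',), ('Notebook',)]

Reason: > vs >= gives different results when price = 1355.05 exists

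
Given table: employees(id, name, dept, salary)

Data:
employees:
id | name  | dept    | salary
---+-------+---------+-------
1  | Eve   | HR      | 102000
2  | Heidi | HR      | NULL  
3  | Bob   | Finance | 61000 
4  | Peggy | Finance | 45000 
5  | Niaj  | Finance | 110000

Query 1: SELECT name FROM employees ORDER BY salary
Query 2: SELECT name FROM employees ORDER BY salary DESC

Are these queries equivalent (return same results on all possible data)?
No, not equivalent

Query 1 returns: [('Heidi',), ('Peggy',), ('Bob',), ('Eve',), ('Niaj',)]
Query 2 returns: [('Niaj',), ('Eve',), ('Bob',), ('Peggy',), ('Heidi',)]

Reason: ASC vs DESC gives opposite ordering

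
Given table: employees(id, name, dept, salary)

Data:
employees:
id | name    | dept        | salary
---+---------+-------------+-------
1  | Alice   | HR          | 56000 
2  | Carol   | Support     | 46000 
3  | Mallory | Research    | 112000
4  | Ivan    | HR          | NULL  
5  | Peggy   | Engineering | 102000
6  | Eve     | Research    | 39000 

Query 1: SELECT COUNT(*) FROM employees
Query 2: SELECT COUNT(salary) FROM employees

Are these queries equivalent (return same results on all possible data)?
No, not equivalent

Query 1 returns: [(6,)]
Query 2 returns: [(5,)]

Reason: COUNT(*) includes NULLs, COUNT(column) excludes them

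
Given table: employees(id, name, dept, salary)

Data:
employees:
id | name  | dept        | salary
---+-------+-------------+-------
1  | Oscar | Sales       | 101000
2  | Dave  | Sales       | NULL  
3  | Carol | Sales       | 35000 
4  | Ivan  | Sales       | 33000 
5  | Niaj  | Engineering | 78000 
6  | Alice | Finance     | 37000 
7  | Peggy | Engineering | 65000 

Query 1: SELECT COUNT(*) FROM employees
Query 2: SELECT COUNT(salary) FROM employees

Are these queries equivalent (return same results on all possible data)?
No, not equivalent

Query 1 returns: [(7,)]
Query 2 returns: [(6,)]

Reason: COUNT(*) includes NULLs, COUNT(column) excludes them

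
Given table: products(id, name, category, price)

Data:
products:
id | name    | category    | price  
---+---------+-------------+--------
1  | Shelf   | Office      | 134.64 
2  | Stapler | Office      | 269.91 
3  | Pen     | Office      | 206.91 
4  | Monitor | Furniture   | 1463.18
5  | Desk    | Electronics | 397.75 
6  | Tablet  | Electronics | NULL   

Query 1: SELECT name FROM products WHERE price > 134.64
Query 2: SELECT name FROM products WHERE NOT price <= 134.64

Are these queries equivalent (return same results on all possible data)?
Yes, equivalent

Both queries return: [('Desk',), ('Monitor',), ('Pen',), ('Stapler',)]

Reason: Both filter price > 134.64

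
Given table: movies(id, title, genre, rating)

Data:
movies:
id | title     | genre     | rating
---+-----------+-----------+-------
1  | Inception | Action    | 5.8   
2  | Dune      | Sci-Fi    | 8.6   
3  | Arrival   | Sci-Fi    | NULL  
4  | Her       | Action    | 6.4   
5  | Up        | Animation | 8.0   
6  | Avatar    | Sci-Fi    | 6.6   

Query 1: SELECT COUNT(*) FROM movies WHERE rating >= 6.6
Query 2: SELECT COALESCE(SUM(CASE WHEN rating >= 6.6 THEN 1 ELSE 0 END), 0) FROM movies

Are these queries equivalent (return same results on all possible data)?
Yes, equivalent

Both queries return: [(3,)]

Reason: COUNT with WHERE vs conditional SUM (COALESCE handles empty-table NULL)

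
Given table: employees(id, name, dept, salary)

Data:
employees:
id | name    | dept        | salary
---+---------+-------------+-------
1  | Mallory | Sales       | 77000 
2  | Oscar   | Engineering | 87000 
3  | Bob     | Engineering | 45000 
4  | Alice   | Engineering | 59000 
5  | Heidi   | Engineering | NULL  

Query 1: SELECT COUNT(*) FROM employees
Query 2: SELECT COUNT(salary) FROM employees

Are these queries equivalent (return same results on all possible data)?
No, not equivalent

Query 1 returns: [(5,)]
Query 2 returns: [(4,)]

Reason: COUNT(*) includes NULLs, COUNT(column) excludes them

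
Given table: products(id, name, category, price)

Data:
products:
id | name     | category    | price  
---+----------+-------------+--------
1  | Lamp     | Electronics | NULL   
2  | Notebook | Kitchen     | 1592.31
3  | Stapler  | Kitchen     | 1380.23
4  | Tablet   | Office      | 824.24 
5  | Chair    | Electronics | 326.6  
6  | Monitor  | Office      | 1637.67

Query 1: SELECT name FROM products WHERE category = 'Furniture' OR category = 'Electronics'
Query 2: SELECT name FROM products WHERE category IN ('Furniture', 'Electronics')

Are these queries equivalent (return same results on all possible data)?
Yes, equivalent

Both queries return: [('Chair',), ('Lamp',)]

Reason: OR vs IN are equivalent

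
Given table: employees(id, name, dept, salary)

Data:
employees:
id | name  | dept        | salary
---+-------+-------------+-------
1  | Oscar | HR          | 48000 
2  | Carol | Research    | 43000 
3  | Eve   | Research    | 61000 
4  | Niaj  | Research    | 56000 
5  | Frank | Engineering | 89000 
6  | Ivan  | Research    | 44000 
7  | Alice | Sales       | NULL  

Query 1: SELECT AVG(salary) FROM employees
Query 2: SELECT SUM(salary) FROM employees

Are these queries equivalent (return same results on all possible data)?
No, not equivalent

Query 1 returns: [(56833.333333333336,)]
Query 2 returns: [(341000,)]

Reason: AVG vs SUM give different aggregate values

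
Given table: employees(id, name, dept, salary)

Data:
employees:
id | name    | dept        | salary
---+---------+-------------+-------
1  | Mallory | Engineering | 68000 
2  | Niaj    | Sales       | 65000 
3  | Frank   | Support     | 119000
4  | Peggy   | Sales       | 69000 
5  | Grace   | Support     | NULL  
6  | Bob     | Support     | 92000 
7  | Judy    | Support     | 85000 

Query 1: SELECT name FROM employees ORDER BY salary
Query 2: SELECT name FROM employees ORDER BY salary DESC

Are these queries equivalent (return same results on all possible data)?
No, not equivalent

Query 1 returns: [('Grace',), ('Niaj',), ('Mallory',), ('Peggy',), ('Judy',), ('Bob',), ('Frank',)]
Query 2 returns: [('Frank',), ('Bob',), ('Judy',), ('Peggy',), ('Mallory',), ('Niaj',), ('Grace',)]

Reason: ASC vs DESC gives opposite ordering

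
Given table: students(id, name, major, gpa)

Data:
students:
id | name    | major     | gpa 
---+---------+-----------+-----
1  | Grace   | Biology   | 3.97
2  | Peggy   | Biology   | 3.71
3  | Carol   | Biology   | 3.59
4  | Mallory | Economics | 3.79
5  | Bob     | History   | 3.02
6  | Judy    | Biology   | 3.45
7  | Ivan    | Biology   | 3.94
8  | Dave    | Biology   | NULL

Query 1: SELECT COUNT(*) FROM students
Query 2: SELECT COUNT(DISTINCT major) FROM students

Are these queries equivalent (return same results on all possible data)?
No, not equivalent

Query 1 returns: [(8,)]
Query 2 returns: [(3,)]

Reason: COUNT(*) counts rows, COUNT(DISTINCT major) counts unique majors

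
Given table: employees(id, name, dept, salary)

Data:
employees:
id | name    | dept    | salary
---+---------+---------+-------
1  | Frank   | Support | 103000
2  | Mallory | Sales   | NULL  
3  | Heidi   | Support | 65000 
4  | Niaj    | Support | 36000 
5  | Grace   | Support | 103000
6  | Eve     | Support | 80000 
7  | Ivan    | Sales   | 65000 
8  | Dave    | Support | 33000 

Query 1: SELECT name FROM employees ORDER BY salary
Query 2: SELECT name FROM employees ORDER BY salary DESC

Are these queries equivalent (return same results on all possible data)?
No, not equivalent

Query 1 returns: [('Mallory',), ('Dave',), ('Niaj',), ('Heidi',), ('Ivan',), ('Eve',), ('Frank',), ('Grace',)]
Query 2 returns: [('Frank',), ('Grace',), ('Eve',), ('Heidi',), ('Ivan',), ('Niaj',), ('Dave',), ('Mallory',)]

Reason: ASC vs DESC gives opposite ordering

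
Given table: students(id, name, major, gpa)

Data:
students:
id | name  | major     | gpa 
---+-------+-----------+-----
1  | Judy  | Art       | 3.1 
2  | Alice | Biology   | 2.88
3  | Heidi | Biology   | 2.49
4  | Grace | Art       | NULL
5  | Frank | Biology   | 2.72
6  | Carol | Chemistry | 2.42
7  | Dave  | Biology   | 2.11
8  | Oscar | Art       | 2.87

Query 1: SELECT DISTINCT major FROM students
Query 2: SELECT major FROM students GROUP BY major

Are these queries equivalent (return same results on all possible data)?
Yes, equivalent

Both queries return: [('Art',), ('Biology',), ('Chemistry',)]

Reason: Both get unique majors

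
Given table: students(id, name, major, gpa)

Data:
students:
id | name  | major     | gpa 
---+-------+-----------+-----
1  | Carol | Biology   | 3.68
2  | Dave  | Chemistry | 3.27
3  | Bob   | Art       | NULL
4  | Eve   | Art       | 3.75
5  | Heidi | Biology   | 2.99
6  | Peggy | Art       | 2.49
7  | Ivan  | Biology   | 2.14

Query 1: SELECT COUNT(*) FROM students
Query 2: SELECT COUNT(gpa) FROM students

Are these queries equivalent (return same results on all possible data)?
No, not equivalent

Query 1 returns: [(7,)]
Query 2 returns: [(6,)]

Reason: COUNT(*) includes NULLs, COUNT(column) excludes them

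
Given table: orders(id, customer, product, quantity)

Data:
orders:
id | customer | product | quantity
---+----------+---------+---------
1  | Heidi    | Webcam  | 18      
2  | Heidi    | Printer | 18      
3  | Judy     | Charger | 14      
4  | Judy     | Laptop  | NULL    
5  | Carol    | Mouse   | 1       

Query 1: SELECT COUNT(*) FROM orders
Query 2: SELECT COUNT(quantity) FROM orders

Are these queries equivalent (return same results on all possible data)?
No, not equivalent

Query 1 returns: [(5,)]
Query 2 returns: [(4,)]

Reason: COUNT(*) includes NULLs, COUNT(column) excludes them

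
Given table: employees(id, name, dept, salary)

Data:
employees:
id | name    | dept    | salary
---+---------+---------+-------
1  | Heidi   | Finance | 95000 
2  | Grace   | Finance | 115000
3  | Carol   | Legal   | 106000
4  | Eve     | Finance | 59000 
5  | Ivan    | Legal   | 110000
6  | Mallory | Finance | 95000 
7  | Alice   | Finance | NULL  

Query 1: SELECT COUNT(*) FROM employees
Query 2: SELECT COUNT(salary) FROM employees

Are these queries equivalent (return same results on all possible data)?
No, not equivalent

Query 1 returns: [(7,)]
Query 2 returns: [(6,)]

Reason: COUNT(*) includes NULLs, COUNT(column) excludes them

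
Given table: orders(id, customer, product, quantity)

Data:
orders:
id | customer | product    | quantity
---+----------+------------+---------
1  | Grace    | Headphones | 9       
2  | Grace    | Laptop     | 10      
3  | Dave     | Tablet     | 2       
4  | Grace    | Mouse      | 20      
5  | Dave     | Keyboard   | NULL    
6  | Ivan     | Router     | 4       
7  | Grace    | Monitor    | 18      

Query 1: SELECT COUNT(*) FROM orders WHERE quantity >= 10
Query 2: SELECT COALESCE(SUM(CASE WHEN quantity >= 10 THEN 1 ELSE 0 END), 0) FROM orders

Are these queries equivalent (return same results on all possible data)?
Yes, equivalent

Both queries return: [(3,)]

Reason: COUNT with WHERE vs conditional SUM (COALESCE handles empty-table NULL)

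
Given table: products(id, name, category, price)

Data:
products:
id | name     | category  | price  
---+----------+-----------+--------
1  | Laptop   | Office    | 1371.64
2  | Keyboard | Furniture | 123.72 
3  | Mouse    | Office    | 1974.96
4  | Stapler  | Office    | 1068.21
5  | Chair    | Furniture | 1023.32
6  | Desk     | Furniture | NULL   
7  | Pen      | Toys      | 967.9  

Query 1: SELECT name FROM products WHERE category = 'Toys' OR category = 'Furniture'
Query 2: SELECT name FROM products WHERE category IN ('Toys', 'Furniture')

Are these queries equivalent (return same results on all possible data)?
Yes, equivalent

Both queries return: [('Chair',), ('Desk',), ('Keyboard',), ('Pen',)]

Reason: OR vs IN are equivalent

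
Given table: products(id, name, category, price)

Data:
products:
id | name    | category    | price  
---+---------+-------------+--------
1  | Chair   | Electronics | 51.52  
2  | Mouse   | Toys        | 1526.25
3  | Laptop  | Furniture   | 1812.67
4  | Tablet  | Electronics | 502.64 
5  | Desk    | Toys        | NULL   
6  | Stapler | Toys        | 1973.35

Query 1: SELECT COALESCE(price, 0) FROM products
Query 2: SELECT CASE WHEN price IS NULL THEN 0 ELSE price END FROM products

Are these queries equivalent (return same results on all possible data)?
Yes, equivalent

Both queries return: [(0,), (51.52,), (502.64,), (1526.25,), (1812.67,), (1973.35,)]

Reason: COALESCE vs CASE for NULL handling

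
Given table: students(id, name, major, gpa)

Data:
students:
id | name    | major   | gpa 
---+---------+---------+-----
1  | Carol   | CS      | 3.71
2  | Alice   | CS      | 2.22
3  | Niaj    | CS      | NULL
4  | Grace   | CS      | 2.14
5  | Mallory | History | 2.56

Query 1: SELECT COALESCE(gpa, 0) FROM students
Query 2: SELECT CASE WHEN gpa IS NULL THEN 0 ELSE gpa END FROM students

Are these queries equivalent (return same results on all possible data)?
Yes, equivalent

Both queries return: [(0,), (2.14,), (2.22,), (2.56,), (3.71,)]

Reason: COALESCE vs CASE for NULL handling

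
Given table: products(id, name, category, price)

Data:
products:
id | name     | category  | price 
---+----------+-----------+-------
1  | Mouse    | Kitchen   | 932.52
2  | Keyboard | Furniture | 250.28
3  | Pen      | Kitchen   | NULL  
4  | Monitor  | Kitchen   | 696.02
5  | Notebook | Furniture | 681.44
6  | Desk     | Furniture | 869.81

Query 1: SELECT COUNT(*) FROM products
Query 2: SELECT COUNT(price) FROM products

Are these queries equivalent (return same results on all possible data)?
No, not equivalent

Query 1 returns: [(6,)]
Query 2 returns: [(5,)]

Reason: COUNT(*) includes NULLs, COUNT(column) excludes them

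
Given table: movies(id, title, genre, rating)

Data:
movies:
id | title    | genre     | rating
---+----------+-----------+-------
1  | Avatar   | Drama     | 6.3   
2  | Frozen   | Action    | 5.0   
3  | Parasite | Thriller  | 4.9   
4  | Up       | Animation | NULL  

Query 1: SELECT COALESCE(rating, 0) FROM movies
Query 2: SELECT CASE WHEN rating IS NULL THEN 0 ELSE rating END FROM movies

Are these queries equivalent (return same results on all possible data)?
Yes, equivalent

Both queries return: [(0,), (4.9,), (5.0,), (6.3,)]

Reason: COALESCE vs CASE for NULL handling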